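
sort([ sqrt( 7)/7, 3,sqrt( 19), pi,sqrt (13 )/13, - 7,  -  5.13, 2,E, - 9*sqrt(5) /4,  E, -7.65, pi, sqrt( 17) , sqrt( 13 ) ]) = [ - 7.65,-7  , - 5.13,-9*sqrt( 5)/4,sqrt ( 13)/13,  sqrt( 7)/7,2,E,E,  3,pi,pi, sqrt (13),sqrt( 17),sqrt(19) ]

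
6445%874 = 327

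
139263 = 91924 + 47339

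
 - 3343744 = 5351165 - 8694909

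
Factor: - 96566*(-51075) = 2^1*3^2*5^2*53^1*227^1*911^1 =4932108450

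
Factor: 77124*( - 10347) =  - 798002028 = -2^2*3^2*3449^1*6427^1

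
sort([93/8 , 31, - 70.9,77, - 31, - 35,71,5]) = [ - 70.9, - 35, - 31,5,93/8,31,71, 77]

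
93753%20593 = 11381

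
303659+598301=901960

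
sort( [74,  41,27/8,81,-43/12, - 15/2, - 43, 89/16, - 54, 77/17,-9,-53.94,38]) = [ - 54, - 53.94 ,-43, - 9,-15/2, - 43/12,27/8,77/17,89/16,38,41,  74,81]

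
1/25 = 1/25 = 0.04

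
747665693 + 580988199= 1328653892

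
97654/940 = 103 + 417/470=103.89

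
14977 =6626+8351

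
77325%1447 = 634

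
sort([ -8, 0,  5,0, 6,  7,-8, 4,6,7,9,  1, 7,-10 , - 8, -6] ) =[ - 10 , - 8, - 8,  -  8,- 6,0, 0, 1,  4, 5,  6, 6,7, 7,7,9 ] 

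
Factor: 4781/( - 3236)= - 2^(  -  2)*7^1*683^1*809^ ( - 1) 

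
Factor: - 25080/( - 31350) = 2^2 * 5^( - 1 )= 4/5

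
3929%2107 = 1822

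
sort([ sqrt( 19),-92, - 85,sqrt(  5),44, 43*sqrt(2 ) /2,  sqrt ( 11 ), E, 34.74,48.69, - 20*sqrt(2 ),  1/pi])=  [ - 92, - 85, - 20*sqrt(2), 1/pi,  sqrt( 5 ),E,sqrt( 11),sqrt(19),43*sqrt(2)/2,  34.74,44,48.69 ]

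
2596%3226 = 2596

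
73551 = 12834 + 60717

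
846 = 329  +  517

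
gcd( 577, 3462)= 577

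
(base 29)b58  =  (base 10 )9404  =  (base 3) 110220022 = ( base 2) 10010010111100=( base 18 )1B08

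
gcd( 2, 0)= 2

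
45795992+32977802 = 78773794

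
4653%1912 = 829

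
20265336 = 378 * 53612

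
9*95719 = 861471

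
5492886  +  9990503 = 15483389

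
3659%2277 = 1382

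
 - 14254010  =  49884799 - 64138809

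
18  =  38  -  20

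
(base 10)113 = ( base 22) 53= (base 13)89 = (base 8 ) 161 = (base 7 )221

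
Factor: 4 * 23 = 92= 2^2*23^1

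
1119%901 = 218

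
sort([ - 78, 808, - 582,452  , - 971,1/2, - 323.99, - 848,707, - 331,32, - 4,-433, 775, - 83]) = [  -  971, - 848, - 582, - 433,  -  331, - 323.99,-83, - 78, - 4,  1/2,32 , 452, 707, 775,808]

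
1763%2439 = 1763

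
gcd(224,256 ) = 32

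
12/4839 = 4/1613 = 0.00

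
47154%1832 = 1354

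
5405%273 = 218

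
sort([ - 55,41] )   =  [ -55, 41]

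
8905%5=0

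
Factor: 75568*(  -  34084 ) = - 2^6*4723^1*8521^1 = - 2575659712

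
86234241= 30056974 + 56177267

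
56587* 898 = 50815126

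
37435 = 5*7487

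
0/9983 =0  =  0.00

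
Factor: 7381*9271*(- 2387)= - 7^1*11^3*31^1*61^1*73^1*127^1  =  -163340622137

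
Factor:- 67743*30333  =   - 3^4* 13^1 * 193^1*10111^1 = - 2054848419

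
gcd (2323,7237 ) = 1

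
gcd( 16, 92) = 4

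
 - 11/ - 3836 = 11/3836 = 0.00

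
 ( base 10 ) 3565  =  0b110111101101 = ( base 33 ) 391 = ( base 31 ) 3m0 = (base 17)C5C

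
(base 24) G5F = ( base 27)CM9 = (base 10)9351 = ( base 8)22207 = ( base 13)4344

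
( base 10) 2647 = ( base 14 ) D71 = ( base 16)a57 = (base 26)3NL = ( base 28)3AF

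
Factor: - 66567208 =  - 2^3*251^1 * 33151^1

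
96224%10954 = 8592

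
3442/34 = 1721/17 = 101.24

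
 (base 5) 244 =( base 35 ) 24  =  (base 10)74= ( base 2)1001010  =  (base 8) 112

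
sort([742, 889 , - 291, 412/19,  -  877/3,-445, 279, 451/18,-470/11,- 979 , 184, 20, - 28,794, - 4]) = [ - 979,-445, - 877/3  , - 291, - 470/11,  -  28, - 4, 20, 412/19,  451/18 , 184, 279,742, 794,889] 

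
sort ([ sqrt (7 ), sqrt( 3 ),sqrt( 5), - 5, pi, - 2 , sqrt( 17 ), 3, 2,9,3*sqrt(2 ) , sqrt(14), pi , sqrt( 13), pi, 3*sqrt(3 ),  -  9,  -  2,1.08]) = [  -  9,  -  5, - 2, - 2, 1.08, sqrt( 3) , 2, sqrt( 5 ), sqrt( 7), 3,pi, pi, pi,sqrt( 13), sqrt( 14 ),sqrt (17), 3*sqrt( 2), 3*sqrt( 3), 9] 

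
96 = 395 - 299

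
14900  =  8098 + 6802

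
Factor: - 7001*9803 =-68630803= - 7001^1 * 9803^1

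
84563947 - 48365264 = 36198683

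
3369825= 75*44931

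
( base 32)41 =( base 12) A9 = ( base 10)129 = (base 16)81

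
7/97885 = 7/97885=0.00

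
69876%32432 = 5012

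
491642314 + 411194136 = 902836450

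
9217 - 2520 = 6697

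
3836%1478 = 880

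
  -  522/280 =-261/140=- 1.86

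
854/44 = 427/22   =  19.41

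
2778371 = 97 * 28643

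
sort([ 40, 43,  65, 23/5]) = [ 23/5,  40,43,65 ]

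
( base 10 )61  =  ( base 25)2B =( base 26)29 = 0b111101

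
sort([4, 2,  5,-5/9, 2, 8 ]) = [-5/9,2, 2, 4,5,8 ] 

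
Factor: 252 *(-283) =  - 71316= - 2^2*3^2*7^1*283^1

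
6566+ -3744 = 2822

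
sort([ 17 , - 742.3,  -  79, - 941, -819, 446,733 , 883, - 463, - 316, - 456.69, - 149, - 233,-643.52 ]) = [  -  941, - 819, - 742.3, - 643.52,-463, - 456.69, - 316, - 233, - 149, - 79,17, 446, 733,883]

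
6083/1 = 6083 = 6083.00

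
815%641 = 174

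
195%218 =195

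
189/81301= 189/81301 = 0.00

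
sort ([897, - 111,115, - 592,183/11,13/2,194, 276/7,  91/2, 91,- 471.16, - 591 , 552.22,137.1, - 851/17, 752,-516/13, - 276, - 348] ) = [ - 592, - 591, - 471.16, - 348, - 276, - 111, - 851/17, - 516/13,13/2,183/11,276/7  ,  91/2, 91, 115,137.1  ,  194,552.22 , 752,897 ]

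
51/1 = 51  =  51.00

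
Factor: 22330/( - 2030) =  - 11^1 = - 11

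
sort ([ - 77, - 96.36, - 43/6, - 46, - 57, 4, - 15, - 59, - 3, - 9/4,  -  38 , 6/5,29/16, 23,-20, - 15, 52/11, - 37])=[ - 96.36, - 77, - 59, - 57, - 46,- 38, - 37 , - 20, - 15, - 15, - 43/6 , - 3, - 9/4, 6/5, 29/16, 4, 52/11 , 23 ]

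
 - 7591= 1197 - 8788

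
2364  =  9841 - 7477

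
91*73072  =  6649552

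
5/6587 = 5/6587 = 0.00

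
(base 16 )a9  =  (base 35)4t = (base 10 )169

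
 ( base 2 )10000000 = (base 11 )107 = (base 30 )48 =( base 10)128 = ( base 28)4g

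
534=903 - 369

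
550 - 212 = 338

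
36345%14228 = 7889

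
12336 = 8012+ 4324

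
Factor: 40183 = 11^1* 13^1*281^1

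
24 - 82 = -58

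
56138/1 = 56138   =  56138.00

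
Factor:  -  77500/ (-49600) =25/16 = 2^( - 4)*5^2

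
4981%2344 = 293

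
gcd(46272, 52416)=192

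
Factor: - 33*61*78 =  - 2^1* 3^2*11^1 * 13^1*61^1 = - 157014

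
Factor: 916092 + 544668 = 1460760 =2^3*3^1*5^1*7^1*37^1*47^1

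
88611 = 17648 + 70963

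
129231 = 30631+98600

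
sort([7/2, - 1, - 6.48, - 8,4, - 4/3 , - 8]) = [ - 8, - 8, - 6.48 , - 4/3, - 1,7/2,4]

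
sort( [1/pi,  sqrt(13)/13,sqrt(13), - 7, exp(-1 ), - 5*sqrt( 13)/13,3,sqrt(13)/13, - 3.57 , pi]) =[ - 7, - 3.57,-5*sqrt( 13 ) /13,  sqrt( 13 ) /13, sqrt( 13)/13, 1/pi, exp( - 1 ), 3,pi,sqrt(13 )]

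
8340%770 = 640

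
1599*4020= 6427980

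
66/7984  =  33/3992= 0.01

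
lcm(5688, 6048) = 477792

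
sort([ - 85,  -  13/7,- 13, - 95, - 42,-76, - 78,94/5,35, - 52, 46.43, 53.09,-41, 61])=[ - 95,-85,- 78,-76, - 52, - 42, - 41,-13,- 13/7, 94/5, 35, 46.43,53.09,  61]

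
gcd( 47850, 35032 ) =58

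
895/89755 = 179/17951 = 0.01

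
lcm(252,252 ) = 252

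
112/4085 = 112/4085 = 0.03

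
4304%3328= 976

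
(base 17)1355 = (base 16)16EE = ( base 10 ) 5870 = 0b1011011101110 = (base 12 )3492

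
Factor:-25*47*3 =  - 3^1*5^2*47^1 = - 3525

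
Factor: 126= 2^1*3^2*7^1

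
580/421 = 580/421 = 1.38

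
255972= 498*514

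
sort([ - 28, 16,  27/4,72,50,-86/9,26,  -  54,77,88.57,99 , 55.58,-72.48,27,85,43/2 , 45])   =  [ - 72.48, - 54,-28, - 86/9, 27/4,16,43/2,  26,27,45,50, 55.58,72, 77 , 85,88.57,  99 ]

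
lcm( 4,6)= 12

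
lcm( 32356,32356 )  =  32356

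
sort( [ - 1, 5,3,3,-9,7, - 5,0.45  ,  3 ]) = [-9, - 5,-1,  0.45,3,3,3,5,7 ] 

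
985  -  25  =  960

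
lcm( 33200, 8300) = 33200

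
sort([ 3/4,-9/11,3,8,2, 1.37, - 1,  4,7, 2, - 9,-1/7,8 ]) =[ - 9, - 1, - 9/11,-1/7,3/4,  1.37,2, 2,3,4, 7,  8,8]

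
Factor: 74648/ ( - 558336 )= -9331/69792 = -2^( - 5 )*3^ (-1)*7^1*31^1*43^1* 727^( - 1) 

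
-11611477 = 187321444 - 198932921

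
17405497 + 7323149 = 24728646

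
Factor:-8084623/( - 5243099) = 79^1*102337^1 * 5243099^ ( - 1)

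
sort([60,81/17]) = [81/17, 60]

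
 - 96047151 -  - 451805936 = 355758785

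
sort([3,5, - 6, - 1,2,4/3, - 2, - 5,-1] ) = [ - 6, - 5, - 2  ,- 1 , -1, 4/3,2,3,5 ] 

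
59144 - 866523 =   -  807379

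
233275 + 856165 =1089440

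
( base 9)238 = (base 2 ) 11000101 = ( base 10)197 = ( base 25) 7M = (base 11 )16a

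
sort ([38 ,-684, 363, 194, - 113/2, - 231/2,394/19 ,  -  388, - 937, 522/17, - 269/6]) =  [ - 937, - 684,-388,-231/2,-113/2,  -  269/6, 394/19, 522/17, 38, 194,363] 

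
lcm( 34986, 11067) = 1084566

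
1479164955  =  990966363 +488198592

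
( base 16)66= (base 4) 1212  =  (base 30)3c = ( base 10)102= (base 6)250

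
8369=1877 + 6492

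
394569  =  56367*7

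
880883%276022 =52817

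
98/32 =3 + 1/16 = 3.06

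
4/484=1/121= 0.01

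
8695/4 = 2173 + 3/4 = 2173.75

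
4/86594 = 2/43297 = 0.00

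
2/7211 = 2/7211 = 0.00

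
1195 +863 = 2058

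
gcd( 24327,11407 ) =17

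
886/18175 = 886/18175 = 0.05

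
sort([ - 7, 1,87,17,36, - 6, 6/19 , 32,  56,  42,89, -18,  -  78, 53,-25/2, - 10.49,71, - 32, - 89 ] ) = [ - 89 , - 78, - 32, - 18,-25/2, - 10.49 , - 7, - 6,6/19,1,17,32,36,42,53,56,71 , 87,89 ] 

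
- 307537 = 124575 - 432112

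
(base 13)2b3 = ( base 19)169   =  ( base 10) 484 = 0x1e4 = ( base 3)122221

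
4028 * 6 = 24168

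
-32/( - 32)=1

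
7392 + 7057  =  14449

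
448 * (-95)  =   - 42560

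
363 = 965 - 602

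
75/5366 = 75/5366 = 0.01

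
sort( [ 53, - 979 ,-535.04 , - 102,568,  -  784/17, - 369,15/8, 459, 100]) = [ - 979, - 535.04 , - 369, - 102, - 784/17, 15/8,53 , 100,459, 568]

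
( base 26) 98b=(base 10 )6303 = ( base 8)14237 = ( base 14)2423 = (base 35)553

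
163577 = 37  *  4421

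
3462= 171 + 3291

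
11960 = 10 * 1196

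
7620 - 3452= 4168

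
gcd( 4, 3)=1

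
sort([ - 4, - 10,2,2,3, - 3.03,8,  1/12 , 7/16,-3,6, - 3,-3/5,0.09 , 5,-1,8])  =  [ - 10, - 4, - 3.03, - 3,-3 , - 1, - 3/5,  1/12,  0.09,  7/16,2 , 2, 3, 5,6,  8, 8 ]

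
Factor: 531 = 3^2*59^1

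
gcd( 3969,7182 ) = 189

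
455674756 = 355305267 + 100369489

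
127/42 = 127/42 = 3.02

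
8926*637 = 5685862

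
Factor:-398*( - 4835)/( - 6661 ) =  - 1924330/6661 = - 2^1 * 5^1*199^1* 967^1*6661^( - 1 ) 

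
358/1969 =2/11= 0.18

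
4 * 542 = 2168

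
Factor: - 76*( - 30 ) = 2280 = 2^3*3^1 *5^1*19^1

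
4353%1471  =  1411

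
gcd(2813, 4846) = 1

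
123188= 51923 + 71265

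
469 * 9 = 4221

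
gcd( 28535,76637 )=1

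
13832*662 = 9156784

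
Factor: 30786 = 2^1*3^1*7^1 * 733^1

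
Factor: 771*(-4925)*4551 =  - 17280943425 = - 3^2*5^2*37^1*41^1 *197^1*257^1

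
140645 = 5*28129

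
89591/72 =1244 + 23/72 = 1244.32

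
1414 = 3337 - 1923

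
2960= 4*740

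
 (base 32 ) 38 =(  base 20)54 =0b1101000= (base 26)40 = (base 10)104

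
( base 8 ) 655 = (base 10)429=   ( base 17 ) 184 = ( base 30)E9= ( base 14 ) 229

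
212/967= 212/967 = 0.22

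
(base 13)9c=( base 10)129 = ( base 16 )81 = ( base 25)54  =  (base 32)41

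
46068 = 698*66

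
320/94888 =40/11861 = 0.00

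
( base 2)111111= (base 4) 333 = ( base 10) 63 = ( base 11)58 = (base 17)3c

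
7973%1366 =1143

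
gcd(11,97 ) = 1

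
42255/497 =42255/497  =  85.02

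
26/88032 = 13/44016 = 0.00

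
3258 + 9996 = 13254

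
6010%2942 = 126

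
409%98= 17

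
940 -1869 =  - 929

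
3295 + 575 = 3870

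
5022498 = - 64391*( - 78)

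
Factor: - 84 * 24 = - 2^5 * 3^2*7^1 = - 2016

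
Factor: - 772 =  - 2^2*193^1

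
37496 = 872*43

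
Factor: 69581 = 17^1*4093^1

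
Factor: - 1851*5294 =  - 2^1*3^1*617^1*2647^1= - 9799194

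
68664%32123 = 4418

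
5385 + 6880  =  12265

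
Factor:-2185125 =-3^1*5^3*5827^1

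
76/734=38/367 = 0.10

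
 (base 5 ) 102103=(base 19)982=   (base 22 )70f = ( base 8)6513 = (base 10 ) 3403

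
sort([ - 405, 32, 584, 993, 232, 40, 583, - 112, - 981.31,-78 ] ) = [ - 981.31,  -  405, - 112,-78,32,40, 232,583,584,993] 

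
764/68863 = 764/68863 = 0.01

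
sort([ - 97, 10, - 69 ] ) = [ - 97, - 69, 10 ] 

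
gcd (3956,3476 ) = 4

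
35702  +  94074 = 129776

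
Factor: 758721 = 3^1*47^1 * 5381^1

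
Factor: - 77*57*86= - 2^1 * 3^1*7^1 * 11^1*19^1*43^1= - 377454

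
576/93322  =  288/46661 = 0.01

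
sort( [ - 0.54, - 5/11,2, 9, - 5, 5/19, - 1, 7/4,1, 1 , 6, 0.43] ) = [ - 5, - 1, - 0.54, - 5/11, 5/19, 0.43,1, 1, 7/4, 2, 6,9 ] 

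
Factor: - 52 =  - 2^2*13^1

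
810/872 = 405/436 =0.93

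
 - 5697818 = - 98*58141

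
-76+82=6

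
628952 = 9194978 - 8566026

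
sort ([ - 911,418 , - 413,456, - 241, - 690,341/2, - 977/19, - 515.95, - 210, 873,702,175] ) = [ - 911, - 690 ,-515.95, - 413, - 241, - 210, - 977/19,341/2,  175,418, 456,702,873 ] 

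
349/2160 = 349/2160 = 0.16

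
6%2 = 0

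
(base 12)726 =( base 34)ui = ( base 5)13123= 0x40E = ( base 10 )1038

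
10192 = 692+9500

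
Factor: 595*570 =339150 =2^1*3^1*5^2*7^1 * 17^1 * 19^1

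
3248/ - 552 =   -  6+ 8/69 = -  5.88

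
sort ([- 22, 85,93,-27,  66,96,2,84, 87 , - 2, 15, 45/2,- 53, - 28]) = [ - 53,-28,-27, - 22,- 2, 2, 15, 45/2, 66, 84 , 85,87,93, 96] 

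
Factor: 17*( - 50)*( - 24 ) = 2^4*3^1*5^2*17^1=20400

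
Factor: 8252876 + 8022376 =2^2*3^1*7^2*89^1*311^1 = 16275252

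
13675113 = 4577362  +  9097751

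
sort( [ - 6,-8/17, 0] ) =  [ -6,- 8/17, 0] 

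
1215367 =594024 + 621343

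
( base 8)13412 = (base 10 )5898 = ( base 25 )9AN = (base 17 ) 136G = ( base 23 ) B3A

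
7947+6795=14742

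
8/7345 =8/7345 = 0.00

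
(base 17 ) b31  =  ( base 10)3231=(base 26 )4k7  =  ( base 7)12264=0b110010011111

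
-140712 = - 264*533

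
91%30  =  1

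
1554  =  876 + 678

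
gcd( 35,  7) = 7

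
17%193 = 17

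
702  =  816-114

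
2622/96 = 437/16 =27.31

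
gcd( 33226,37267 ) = 449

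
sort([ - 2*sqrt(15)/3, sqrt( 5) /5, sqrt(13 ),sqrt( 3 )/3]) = [  -  2* sqrt( 15)/3,sqrt ( 5) /5,sqrt( 3)/3,sqrt(13 )]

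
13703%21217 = 13703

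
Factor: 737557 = 29^2*877^1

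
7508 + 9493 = 17001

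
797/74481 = 797/74481 = 0.01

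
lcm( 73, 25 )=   1825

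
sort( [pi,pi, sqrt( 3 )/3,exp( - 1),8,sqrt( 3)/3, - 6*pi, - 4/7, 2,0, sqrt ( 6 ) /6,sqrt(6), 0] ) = [ -6*pi , - 4/7,0, 0,exp( - 1),sqrt(6 )/6,sqrt( 3)/3,sqrt( 3 ) /3, 2,sqrt ( 6),pi, pi,8 ] 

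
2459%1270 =1189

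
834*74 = 61716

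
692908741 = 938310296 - 245401555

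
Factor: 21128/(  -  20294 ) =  - 2^2*19^1*73^( - 1)= - 76/73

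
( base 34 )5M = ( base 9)233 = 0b11000000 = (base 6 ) 520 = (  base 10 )192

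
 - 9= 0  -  9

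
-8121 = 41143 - 49264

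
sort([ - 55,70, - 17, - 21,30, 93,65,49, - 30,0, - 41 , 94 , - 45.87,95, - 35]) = [ - 55, - 45.87, - 41 ,- 35,- 30, - 21, - 17,0, 30, 49,65, 70, 93, 94,95]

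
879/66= 293/22 = 13.32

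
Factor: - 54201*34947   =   - 3^3*7^1*11^1 *29^1 * 89^1*353^1 = - 1894162347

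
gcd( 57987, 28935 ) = 9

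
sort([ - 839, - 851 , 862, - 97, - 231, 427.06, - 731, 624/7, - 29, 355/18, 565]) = [ - 851, - 839, - 731,-231, - 97, - 29, 355/18, 624/7,  427.06, 565,862]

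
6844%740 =184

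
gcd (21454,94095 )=17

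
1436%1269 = 167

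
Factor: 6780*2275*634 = 2^3*3^1 * 5^3*7^1*13^1*113^1*317^1 = 9779133000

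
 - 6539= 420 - 6959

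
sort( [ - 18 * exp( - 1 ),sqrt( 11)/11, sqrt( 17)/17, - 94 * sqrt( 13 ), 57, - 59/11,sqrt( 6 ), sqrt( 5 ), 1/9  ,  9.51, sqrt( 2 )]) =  [ - 94*sqrt( 13),- 18*exp (-1), - 59/11, 1/9,sqrt(17 )/17, sqrt(11) /11, sqrt( 2), sqrt (5 ), sqrt( 6),9.51, 57 ]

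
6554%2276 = 2002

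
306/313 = 306/313 =0.98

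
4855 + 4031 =8886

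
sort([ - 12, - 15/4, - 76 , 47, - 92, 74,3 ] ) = [ - 92, - 76, - 12, - 15/4,  3,  47,  74 ] 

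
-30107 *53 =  - 1595671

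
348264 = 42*8292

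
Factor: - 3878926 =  - 2^1*19^1*102077^1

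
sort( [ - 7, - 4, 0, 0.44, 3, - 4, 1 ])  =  [ - 7, - 4,-4, 0, 0.44, 1, 3]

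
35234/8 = 17617/4  =  4404.25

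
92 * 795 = 73140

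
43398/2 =21699 = 21699.00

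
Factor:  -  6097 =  - 7^1*13^1*67^1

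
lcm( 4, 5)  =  20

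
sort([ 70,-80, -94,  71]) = [ - 94, - 80,70, 71]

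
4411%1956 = 499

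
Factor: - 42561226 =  - 2^1 * 47^1*53^1 * 8543^1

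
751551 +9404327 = 10155878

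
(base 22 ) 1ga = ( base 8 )1516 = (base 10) 846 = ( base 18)2B0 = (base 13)501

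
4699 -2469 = 2230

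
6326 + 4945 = 11271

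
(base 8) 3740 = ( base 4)133200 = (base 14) a40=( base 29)2bf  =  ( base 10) 2016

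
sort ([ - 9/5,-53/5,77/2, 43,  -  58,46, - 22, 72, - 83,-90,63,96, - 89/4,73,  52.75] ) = [ - 90, - 83, -58, - 89/4,  -  22, - 53/5,  -  9/5, 77/2, 43, 46,52.75, 63, 72, 73, 96] 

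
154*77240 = 11894960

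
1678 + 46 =1724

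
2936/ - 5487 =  - 2936/5487 = - 0.54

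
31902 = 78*409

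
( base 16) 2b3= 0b1010110011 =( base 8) 1263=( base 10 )691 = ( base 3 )221121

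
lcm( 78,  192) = 2496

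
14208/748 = 18  +  186/187 = 18.99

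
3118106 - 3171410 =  - 53304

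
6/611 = 6/611 = 0.01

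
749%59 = 41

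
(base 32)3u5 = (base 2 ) 111111000101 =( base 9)5475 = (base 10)4037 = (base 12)2405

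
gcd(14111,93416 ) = 1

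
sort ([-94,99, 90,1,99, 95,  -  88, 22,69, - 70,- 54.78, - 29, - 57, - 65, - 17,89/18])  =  [ - 94, - 88, - 70, - 65, - 57, - 54.78, - 29, -17, 1, 89/18,22,69,90,95,99, 99]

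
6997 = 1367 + 5630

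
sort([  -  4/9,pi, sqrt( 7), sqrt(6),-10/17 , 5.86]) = [ - 10/17, - 4/9, sqrt(6 ),  sqrt( 7) , pi , 5.86]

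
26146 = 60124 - 33978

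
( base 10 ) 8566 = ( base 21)J8J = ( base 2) 10000101110110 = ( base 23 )g4a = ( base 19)14dg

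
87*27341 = 2378667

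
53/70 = 53/70 = 0.76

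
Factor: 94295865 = 3^1  *5^1*47^1*59^1*2267^1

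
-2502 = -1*2502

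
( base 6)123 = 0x33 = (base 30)1l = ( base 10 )51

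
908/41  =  22 + 6/41 = 22.15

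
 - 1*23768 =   -  23768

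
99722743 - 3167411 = 96555332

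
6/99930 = 1/16655 = 0.00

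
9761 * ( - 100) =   -  976100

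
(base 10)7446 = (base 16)1D16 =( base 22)f8a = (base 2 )1110100010110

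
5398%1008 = 358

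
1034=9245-8211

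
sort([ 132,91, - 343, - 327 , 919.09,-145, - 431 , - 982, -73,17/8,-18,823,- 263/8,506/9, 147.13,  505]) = [ - 982, - 431, - 343, - 327, - 145,-73,-263/8, - 18,17/8,506/9,  91, 132,147.13,505,823,919.09] 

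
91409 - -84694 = 176103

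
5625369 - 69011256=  - 63385887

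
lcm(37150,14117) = 705850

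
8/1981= 8/1981=0.00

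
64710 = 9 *7190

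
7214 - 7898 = -684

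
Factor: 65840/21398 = 2^3*5^1*13^(- 1 ) =40/13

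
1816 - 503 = 1313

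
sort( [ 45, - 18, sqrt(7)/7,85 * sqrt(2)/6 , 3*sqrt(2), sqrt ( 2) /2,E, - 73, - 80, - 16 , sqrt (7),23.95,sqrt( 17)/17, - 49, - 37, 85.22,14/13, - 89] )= [ - 89, - 80, - 73, - 49 , - 37, - 18, - 16 , sqrt( 17) /17,  sqrt ( 7)/7,sqrt(2)/2 , 14/13, sqrt (7), E,3* sqrt(2), 85*sqrt(2)/6, 23.95,45,85.22]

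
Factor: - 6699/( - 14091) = 29/61= 29^1 * 61^(  -  1) 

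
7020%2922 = 1176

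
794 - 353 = 441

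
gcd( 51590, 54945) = 55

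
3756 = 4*939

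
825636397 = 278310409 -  - 547325988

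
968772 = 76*12747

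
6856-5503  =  1353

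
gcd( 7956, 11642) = 2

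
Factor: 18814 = 2^1 * 23^1* 409^1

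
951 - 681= 270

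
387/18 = 21 + 1/2  =  21.50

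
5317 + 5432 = 10749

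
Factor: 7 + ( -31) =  - 2^3*3^1 = -24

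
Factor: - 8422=-2^1*4211^1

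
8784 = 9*976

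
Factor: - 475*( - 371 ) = 176225= 5^2*7^1*19^1*53^1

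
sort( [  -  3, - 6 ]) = [- 6, -3]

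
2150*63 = 135450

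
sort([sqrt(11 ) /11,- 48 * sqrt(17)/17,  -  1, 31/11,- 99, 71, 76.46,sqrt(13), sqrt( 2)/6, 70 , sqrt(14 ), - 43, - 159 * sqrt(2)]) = [ - 159 * sqrt(2),-99, - 43, - 48* sqrt(17 ) /17, - 1, sqrt(2 )/6, sqrt( 11) /11 , 31/11, sqrt( 13), sqrt(14 ), 70,71,76.46] 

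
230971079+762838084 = 993809163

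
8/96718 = 4/48359= 0.00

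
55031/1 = 55031 = 55031.00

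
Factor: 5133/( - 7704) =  - 2^( - 3 )*3^( - 1 )*29^1*59^1*107^( - 1) = - 1711/2568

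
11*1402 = 15422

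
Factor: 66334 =2^1*17^1*1951^1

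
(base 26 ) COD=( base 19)1549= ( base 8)21055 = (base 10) 8749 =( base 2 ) 10001000101101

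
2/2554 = 1/1277= 0.00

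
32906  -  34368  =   - 1462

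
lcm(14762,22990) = 1402390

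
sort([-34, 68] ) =[  -  34, 68 ]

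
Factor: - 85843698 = -2^1*3^1*193^1*74131^1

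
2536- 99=2437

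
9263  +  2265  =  11528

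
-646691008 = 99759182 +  - 746450190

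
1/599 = 1/599  =  0.00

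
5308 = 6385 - 1077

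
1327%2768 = 1327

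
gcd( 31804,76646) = 2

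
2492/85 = 2492/85  =  29.32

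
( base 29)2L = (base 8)117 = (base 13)61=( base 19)43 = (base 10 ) 79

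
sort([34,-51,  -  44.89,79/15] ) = [ - 51,-44.89, 79/15, 34 ] 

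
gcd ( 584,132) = 4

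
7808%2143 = 1379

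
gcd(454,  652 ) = 2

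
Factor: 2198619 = 3^2 * 244291^1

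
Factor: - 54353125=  - 5^5 * 17393^1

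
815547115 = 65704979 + 749842136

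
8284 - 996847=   -  988563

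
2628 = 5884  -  3256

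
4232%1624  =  984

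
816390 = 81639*10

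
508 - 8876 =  - 8368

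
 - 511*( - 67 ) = 34237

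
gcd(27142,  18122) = 82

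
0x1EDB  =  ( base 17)1A5B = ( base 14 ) 2C43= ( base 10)7899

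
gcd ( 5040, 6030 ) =90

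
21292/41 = 21292/41 = 519.32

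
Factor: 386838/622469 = 2^1*3^2*191^(-1 )*3259^(  -  1)*21491^1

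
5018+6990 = 12008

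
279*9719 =2711601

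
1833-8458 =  - 6625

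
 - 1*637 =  - 637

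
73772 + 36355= 110127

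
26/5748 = 13/2874 = 0.00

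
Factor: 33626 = 2^1 * 17^1*23^1*43^1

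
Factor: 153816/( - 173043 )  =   - 8/9 = - 2^3 *3^( - 2 )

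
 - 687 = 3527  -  4214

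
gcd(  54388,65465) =1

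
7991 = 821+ 7170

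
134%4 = 2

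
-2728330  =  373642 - 3101972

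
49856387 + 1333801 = 51190188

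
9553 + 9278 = 18831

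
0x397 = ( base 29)12K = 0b1110010111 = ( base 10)919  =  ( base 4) 32113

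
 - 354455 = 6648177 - 7002632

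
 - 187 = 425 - 612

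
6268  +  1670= 7938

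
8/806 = 4/403 =0.01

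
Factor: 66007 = 149^1*443^1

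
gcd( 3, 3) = 3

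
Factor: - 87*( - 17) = 3^1* 17^1*29^1 = 1479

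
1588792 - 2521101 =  - 932309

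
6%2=0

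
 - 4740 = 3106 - 7846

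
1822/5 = 364 + 2/5 = 364.40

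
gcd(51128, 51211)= 83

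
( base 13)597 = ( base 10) 969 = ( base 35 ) RO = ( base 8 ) 1711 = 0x3c9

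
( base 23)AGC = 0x1626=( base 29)6LF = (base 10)5670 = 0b1011000100110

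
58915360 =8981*6560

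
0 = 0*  40574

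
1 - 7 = - 6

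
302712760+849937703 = 1152650463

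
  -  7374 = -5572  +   - 1802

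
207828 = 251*828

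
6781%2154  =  319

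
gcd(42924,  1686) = 6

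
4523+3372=7895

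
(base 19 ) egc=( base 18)ga6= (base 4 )1103322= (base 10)5370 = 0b1010011111010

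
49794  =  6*8299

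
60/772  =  15/193 = 0.08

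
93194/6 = 46597/3 = 15532.33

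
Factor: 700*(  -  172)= - 120400 = -2^4*5^2*7^1*43^1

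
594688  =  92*6464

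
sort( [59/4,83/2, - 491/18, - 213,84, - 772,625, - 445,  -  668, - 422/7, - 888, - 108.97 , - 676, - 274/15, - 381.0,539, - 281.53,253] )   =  [ - 888, - 772,- 676, - 668, - 445,-381.0, - 281.53,- 213, - 108.97, - 422/7, - 491/18, - 274/15,59/4,  83/2,84,253 , 539, 625 ]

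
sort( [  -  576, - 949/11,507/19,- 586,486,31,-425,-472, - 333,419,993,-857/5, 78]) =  [ - 586 ,-576, - 472, - 425,  -  333,-857/5,-949/11,507/19,31,78 , 419,486, 993]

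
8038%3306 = 1426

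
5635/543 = 10 + 205/543= 10.38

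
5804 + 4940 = 10744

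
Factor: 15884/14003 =76/67 = 2^2 * 19^1*67^(-1 ) 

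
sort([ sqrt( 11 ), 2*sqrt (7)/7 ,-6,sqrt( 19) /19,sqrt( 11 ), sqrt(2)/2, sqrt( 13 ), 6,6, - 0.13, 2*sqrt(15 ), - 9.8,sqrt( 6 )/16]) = [-9.8, - 6,-0.13, sqrt( 6)/16, sqrt(19) /19,sqrt(2) /2, 2*sqrt(7)/7,sqrt(11 ), sqrt(11), sqrt(13), 6, 6,2*sqrt( 15) ]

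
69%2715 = 69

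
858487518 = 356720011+501767507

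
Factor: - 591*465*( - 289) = 3^2  *5^1*17^2 * 31^1 * 197^1= 79421535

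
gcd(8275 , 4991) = 1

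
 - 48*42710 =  - 2050080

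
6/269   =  6/269 =0.02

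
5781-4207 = 1574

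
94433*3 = 283299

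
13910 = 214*65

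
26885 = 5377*5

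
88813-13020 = 75793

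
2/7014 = 1/3507 =0.00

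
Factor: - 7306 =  - 2^1*13^1*281^1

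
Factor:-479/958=-1/2 =-2^(-1 ) 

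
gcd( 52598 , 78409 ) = 1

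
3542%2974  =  568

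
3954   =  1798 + 2156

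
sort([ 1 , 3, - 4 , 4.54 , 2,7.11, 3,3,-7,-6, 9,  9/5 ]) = [-7,-6  ,-4,1,  9/5, 2,3,3, 3,4.54, 7.11, 9] 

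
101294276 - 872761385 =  - 771467109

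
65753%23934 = 17885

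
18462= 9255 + 9207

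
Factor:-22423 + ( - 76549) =-98972 = - 2^2*109^1*227^1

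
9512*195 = 1854840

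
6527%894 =269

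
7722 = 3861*2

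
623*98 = 61054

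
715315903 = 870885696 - 155569793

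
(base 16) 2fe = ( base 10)766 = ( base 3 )1001101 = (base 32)NU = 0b1011111110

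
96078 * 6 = 576468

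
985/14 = 70 + 5/14 = 70.36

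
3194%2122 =1072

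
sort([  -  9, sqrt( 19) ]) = [-9, sqrt(19)] 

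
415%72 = 55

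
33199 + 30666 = 63865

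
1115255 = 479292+635963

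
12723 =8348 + 4375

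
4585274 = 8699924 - 4114650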